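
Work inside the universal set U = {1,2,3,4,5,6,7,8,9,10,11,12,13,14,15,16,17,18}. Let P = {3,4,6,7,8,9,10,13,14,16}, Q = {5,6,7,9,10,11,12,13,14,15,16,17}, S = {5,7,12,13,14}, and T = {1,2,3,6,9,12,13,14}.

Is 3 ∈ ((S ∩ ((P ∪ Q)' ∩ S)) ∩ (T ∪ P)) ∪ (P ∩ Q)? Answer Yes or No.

No

3 ∈ P and 3 ∉ Q, so 3 ∈ P ∪ Q
3 ∉ (P ∪ Q)' since 3 ∈ (P ∪ Q)
3 ∉ (P ∪ Q)' and 3 ∉ S, so 3 ∉ (P ∪ Q)' ∩ S
3 ∉ S and 3 ∉ ((P ∪ Q)' ∩ S), so 3 ∉ S ∩ ((P ∪ Q)' ∩ S)
3 ∈ T and 3 ∈ P, so 3 ∈ T ∪ P
3 ∉ (S ∩ ((P ∪ Q)' ∩ S)) and 3 ∈ (T ∪ P), so 3 ∉ (S ∩ ((P ∪ Q)' ∩ S)) ∩ (T ∪ P)
3 ∈ P and 3 ∉ Q, so 3 ∉ P ∩ Q
3 ∉ ((S ∩ ((P ∪ Q)' ∩ S)) ∩ (T ∪ P)) and 3 ∉ (P ∩ Q), so 3 ∉ ((S ∩ ((P ∪ Q)' ∩ S)) ∩ (T ∪ P)) ∪ (P ∩ Q)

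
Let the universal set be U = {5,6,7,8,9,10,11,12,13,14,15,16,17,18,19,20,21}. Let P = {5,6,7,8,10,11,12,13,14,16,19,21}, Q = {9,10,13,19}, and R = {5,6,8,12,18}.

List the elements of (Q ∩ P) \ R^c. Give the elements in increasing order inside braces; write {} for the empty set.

Q ∩ P = {10,13,19}
R^c = {7,9,10,11,13,14,15,16,17,19,20,21}
(Q ∩ P) \ R^c = {}

{}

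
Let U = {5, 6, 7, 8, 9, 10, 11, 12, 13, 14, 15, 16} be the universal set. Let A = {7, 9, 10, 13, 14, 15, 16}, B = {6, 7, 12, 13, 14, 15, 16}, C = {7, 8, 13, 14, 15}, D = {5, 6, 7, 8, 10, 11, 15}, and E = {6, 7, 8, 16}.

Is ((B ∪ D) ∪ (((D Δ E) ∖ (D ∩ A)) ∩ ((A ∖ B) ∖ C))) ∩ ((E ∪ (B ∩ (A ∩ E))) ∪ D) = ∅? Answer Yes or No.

No

B ∪ D = {5, 6, 7, 8, 10, 11, 12, 13, 14, 15, 16}
D Δ E = {5, 10, 11, 15, 16}
D ∩ A = {7, 10, 15}
(D Δ E) ∖ (D ∩ A) = {5, 11, 16}
A ∖ B = {9, 10}
(A ∖ B) ∖ C = {9, 10}
((D Δ E) ∖ (D ∩ A)) ∩ ((A ∖ B) ∖ C) = {}
(B ∪ D) ∪ (((D Δ E) ∖ (D ∩ A)) ∩ ((A ∖ B) ∖ C)) = {5, 6, 7, 8, 10, 11, 12, 13, 14, 15, 16}
A ∩ E = {7, 16}
B ∩ (A ∩ E) = {7, 16}
E ∪ (B ∩ (A ∩ E)) = {6, 7, 8, 16}
(E ∪ (B ∩ (A ∩ E))) ∪ D = {5, 6, 7, 8, 10, 11, 15, 16}
5 lies in both, so they are not disjoint.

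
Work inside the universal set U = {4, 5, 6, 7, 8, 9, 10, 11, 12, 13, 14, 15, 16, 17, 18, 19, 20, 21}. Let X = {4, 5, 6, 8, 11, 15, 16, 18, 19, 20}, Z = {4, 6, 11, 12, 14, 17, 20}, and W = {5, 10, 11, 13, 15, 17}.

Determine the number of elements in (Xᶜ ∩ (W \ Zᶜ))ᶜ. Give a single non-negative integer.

17

Xᶜ = {7, 9, 10, 12, 13, 14, 17, 21}
Zᶜ = {5, 7, 8, 9, 10, 13, 15, 16, 18, 19, 21}
W \ Zᶜ = {11, 17}
Xᶜ ∩ (W \ Zᶜ) = {17}
(Xᶜ ∩ (W \ Zᶜ))ᶜ = {4, 5, 6, 7, 8, 9, 10, 11, 12, 13, 14, 15, 16, 18, 19, 20, 21}
|(Xᶜ ∩ (W \ Zᶜ))ᶜ| = 17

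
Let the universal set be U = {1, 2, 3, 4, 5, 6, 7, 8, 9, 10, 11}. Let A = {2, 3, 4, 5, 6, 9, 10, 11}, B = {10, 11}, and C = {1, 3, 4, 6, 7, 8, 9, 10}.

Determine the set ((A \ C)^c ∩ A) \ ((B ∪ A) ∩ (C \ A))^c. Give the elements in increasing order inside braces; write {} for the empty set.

{}

A \ C = {2, 5, 11}
(A \ C)^c = {1, 3, 4, 6, 7, 8, 9, 10}
(A \ C)^c ∩ A = {3, 4, 6, 9, 10}
B ∪ A = {2, 3, 4, 5, 6, 9, 10, 11}
C \ A = {1, 7, 8}
(B ∪ A) ∩ (C \ A) = {}
((B ∪ A) ∩ (C \ A))^c = {1, 2, 3, 4, 5, 6, 7, 8, 9, 10, 11}
((A \ C)^c ∩ A) \ ((B ∪ A) ∩ (C \ A))^c = {}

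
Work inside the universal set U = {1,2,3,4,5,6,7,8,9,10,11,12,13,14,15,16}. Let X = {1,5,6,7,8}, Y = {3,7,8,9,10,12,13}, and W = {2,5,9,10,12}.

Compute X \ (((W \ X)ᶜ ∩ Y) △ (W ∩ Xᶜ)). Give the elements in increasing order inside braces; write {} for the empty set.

{1,5,6}

W \ X = {2,9,10,12}
(W \ X)ᶜ = {1,3,4,5,6,7,8,11,13,14,15,16}
(W \ X)ᶜ ∩ Y = {3,7,8,13}
Xᶜ = {2,3,4,9,10,11,12,13,14,15,16}
W ∩ Xᶜ = {2,9,10,12}
((W \ X)ᶜ ∩ Y) △ (W ∩ Xᶜ) = {2,3,7,8,9,10,12,13}
X \ (((W \ X)ᶜ ∩ Y) △ (W ∩ Xᶜ)) = {1,5,6}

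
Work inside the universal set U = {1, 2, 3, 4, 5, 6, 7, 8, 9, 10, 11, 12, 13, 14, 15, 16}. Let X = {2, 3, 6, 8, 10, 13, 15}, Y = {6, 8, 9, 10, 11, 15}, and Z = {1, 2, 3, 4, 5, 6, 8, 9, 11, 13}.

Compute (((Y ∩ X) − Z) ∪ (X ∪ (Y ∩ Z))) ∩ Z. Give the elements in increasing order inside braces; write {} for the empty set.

{2, 3, 6, 8, 9, 11, 13}

Y ∩ X = {6, 8, 10, 15}
(Y ∩ X) − Z = {10, 15}
Y ∩ Z = {6, 8, 9, 11}
X ∪ (Y ∩ Z) = {2, 3, 6, 8, 9, 10, 11, 13, 15}
((Y ∩ X) − Z) ∪ (X ∪ (Y ∩ Z)) = {2, 3, 6, 8, 9, 10, 11, 13, 15}
(((Y ∩ X) − Z) ∪ (X ∪ (Y ∩ Z))) ∩ Z = {2, 3, 6, 8, 9, 11, 13}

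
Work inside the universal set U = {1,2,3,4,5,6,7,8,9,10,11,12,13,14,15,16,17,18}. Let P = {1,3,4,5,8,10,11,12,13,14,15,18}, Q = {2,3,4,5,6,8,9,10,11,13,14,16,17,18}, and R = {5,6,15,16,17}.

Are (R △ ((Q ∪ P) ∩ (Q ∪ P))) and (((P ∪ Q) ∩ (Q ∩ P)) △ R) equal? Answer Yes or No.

Q ∪ P = {1,2,3,4,5,6,8,9,10,11,12,13,14,15,16,17,18}
(Q ∪ P) ∩ (Q ∪ P) = {1,2,3,4,5,6,8,9,10,11,12,13,14,15,16,17,18}
R △ ((Q ∪ P) ∩ (Q ∪ P)) = {1,2,3,4,8,9,10,11,12,13,14,18}
P ∪ Q = {1,2,3,4,5,6,8,9,10,11,12,13,14,15,16,17,18}
Q ∩ P = {3,4,5,8,10,11,13,14,18}
(P ∪ Q) ∩ (Q ∩ P) = {3,4,5,8,10,11,13,14,18}
((P ∪ Q) ∩ (Q ∩ P)) △ R = {3,4,6,8,10,11,13,14,15,16,17,18}
1 ∈ R △ ((Q ∪ P) ∩ (Q ∪ P)) but 1 ∉ ((P ∪ Q) ∩ (Q ∩ P)) △ R, so they differ.

No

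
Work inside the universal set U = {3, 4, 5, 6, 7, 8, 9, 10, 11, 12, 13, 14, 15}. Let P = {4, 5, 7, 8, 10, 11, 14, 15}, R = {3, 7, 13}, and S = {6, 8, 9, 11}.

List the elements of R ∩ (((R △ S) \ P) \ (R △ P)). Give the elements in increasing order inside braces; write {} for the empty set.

{}

R △ S = {3, 6, 7, 8, 9, 11, 13}
(R △ S) \ P = {3, 6, 9, 13}
R △ P = {3, 4, 5, 8, 10, 11, 13, 14, 15}
((R △ S) \ P) \ (R △ P) = {6, 9}
R ∩ (((R △ S) \ P) \ (R △ P)) = {}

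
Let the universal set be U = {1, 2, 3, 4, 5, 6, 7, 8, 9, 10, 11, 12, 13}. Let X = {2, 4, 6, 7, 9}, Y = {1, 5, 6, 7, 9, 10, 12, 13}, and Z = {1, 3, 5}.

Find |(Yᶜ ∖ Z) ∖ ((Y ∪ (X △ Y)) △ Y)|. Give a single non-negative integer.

Yᶜ = {2, 3, 4, 8, 11}
Yᶜ ∖ Z = {2, 4, 8, 11}
X △ Y = {1, 2, 4, 5, 10, 12, 13}
Y ∪ (X △ Y) = {1, 2, 4, 5, 6, 7, 9, 10, 12, 13}
(Y ∪ (X △ Y)) △ Y = {2, 4}
(Yᶜ ∖ Z) ∖ ((Y ∪ (X △ Y)) △ Y) = {8, 11}
|(Yᶜ ∖ Z) ∖ ((Y ∪ (X △ Y)) △ Y)| = 2

2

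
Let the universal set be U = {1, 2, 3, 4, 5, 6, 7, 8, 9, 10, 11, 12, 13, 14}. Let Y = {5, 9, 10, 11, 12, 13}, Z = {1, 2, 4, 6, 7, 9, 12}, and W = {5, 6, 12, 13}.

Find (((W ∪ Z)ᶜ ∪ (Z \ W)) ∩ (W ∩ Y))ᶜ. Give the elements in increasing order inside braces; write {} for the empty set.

{1, 2, 3, 4, 5, 6, 7, 8, 9, 10, 11, 12, 13, 14}

W ∪ Z = {1, 2, 4, 5, 6, 7, 9, 12, 13}
(W ∪ Z)ᶜ = {3, 8, 10, 11, 14}
Z \ W = {1, 2, 4, 7, 9}
(W ∪ Z)ᶜ ∪ (Z \ W) = {1, 2, 3, 4, 7, 8, 9, 10, 11, 14}
W ∩ Y = {5, 12, 13}
((W ∪ Z)ᶜ ∪ (Z \ W)) ∩ (W ∩ Y) = {}
(((W ∪ Z)ᶜ ∪ (Z \ W)) ∩ (W ∩ Y))ᶜ = {1, 2, 3, 4, 5, 6, 7, 8, 9, 10, 11, 12, 13, 14}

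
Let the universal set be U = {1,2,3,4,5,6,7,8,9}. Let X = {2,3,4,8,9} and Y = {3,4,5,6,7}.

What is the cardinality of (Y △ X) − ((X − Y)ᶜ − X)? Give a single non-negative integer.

Y △ X = {2,5,6,7,8,9}
X − Y = {2,8,9}
(X − Y)ᶜ = {1,3,4,5,6,7}
(X − Y)ᶜ − X = {1,5,6,7}
(Y △ X) − ((X − Y)ᶜ − X) = {2,8,9}
|(Y △ X) − ((X − Y)ᶜ − X)| = 3

3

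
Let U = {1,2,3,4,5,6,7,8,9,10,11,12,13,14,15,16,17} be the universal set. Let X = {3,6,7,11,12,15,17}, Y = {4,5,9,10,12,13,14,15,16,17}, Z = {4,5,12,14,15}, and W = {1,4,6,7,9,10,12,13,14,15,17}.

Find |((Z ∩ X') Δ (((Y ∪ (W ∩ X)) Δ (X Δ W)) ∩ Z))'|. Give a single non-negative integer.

13

X' = {1,2,4,5,8,9,10,13,14,16}
Z ∩ X' = {4,5,14}
W ∩ X = {6,7,12,15,17}
Y ∪ (W ∩ X) = {4,5,6,7,9,10,12,13,14,15,16,17}
X Δ W = {1,3,4,9,10,11,13,14}
(Y ∪ (W ∩ X)) Δ (X Δ W) = {1,3,5,6,7,11,12,15,16,17}
((Y ∪ (W ∩ X)) Δ (X Δ W)) ∩ Z = {5,12,15}
(Z ∩ X') Δ (((Y ∪ (W ∩ X)) Δ (X Δ W)) ∩ Z) = {4,12,14,15}
((Z ∩ X') Δ (((Y ∪ (W ∩ X)) Δ (X Δ W)) ∩ Z))' = {1,2,3,5,6,7,8,9,10,11,13,16,17}
|((Z ∩ X') Δ (((Y ∪ (W ∩ X)) Δ (X Δ W)) ∩ Z))'| = 13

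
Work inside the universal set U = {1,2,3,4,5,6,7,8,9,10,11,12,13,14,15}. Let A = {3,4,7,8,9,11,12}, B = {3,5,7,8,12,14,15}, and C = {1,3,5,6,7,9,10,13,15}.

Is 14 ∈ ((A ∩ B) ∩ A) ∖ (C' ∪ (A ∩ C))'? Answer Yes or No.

14 ∉ A and 14 ∈ B, so 14 ∉ A ∩ B
14 ∉ (A ∩ B) and 14 ∉ A, so 14 ∉ (A ∩ B) ∩ A
14 ∉ C, so 14 ∈ C'
14 ∉ A and 14 ∉ C, so 14 ∉ A ∩ C
14 ∈ C' and 14 ∉ (A ∩ C), so 14 ∈ C' ∪ (A ∩ C)
14 ∉ (C' ∪ (A ∩ C))' since 14 ∈ (C' ∪ (A ∩ C))
14 ∉ ((A ∩ B) ∩ A) and 14 ∉ (C' ∪ (A ∩ C))', so 14 ∉ ((A ∩ B) ∩ A) ∖ (C' ∪ (A ∩ C))'

No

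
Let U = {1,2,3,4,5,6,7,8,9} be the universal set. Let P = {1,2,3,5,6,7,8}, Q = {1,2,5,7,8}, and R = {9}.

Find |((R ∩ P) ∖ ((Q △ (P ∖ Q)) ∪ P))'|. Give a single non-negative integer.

R ∩ P = {}
P ∖ Q = {3,6}
Q △ (P ∖ Q) = {1,2,3,5,6,7,8}
(Q △ (P ∖ Q)) ∪ P = {1,2,3,5,6,7,8}
(R ∩ P) ∖ ((Q △ (P ∖ Q)) ∪ P) = {}
((R ∩ P) ∖ ((Q △ (P ∖ Q)) ∪ P))' = {1,2,3,4,5,6,7,8,9}
|((R ∩ P) ∖ ((Q △ (P ∖ Q)) ∪ P))'| = 9

9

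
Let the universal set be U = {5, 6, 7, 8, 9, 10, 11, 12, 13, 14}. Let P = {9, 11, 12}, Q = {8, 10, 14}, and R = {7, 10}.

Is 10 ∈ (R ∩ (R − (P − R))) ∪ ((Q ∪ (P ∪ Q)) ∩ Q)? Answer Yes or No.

10 ∉ P and 10 ∈ R, so 10 ∉ P − R
10 ∈ R and 10 ∉ (P − R), so 10 ∈ R − (P − R)
10 ∈ R and 10 ∈ (R − (P − R)), so 10 ∈ R ∩ (R − (P − R))
10 ∉ P and 10 ∈ Q, so 10 ∈ P ∪ Q
10 ∈ Q and 10 ∈ (P ∪ Q), so 10 ∈ Q ∪ (P ∪ Q)
10 ∈ (Q ∪ (P ∪ Q)) and 10 ∈ Q, so 10 ∈ (Q ∪ (P ∪ Q)) ∩ Q
10 ∈ (R ∩ (R − (P − R))) and 10 ∈ ((Q ∪ (P ∪ Q)) ∩ Q), so 10 ∈ (R ∩ (R − (P − R))) ∪ ((Q ∪ (P ∪ Q)) ∩ Q)

Yes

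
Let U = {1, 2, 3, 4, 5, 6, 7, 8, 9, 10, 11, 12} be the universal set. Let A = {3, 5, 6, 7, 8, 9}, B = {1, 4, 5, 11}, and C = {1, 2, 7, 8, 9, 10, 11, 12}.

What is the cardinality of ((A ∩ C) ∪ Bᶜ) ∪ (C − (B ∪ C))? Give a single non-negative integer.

A ∩ C = {7, 8, 9}
Bᶜ = {2, 3, 6, 7, 8, 9, 10, 12}
(A ∩ C) ∪ Bᶜ = {2, 3, 6, 7, 8, 9, 10, 12}
B ∪ C = {1, 2, 4, 5, 7, 8, 9, 10, 11, 12}
C − (B ∪ C) = {}
((A ∩ C) ∪ Bᶜ) ∪ (C − (B ∪ C)) = {2, 3, 6, 7, 8, 9, 10, 12}
|((A ∩ C) ∪ Bᶜ) ∪ (C − (B ∪ C))| = 8

8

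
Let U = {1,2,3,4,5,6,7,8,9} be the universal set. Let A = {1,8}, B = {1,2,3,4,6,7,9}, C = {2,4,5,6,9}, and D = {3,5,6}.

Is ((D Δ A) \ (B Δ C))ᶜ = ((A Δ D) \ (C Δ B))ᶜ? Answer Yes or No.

Yes

D Δ A = {1,3,5,6,8}
B Δ C = {1,3,5,7}
(D Δ A) \ (B Δ C) = {6,8}
((D Δ A) \ (B Δ C))ᶜ = {1,2,3,4,5,7,9}
A Δ D = {1,3,5,6,8}
C Δ B = {1,3,5,7}
(A Δ D) \ (C Δ B) = {6,8}
((A Δ D) \ (C Δ B))ᶜ = {1,2,3,4,5,7,9}
Both equal {1,2,3,4,5,7,9}, so ((D Δ A) \ (B Δ C))ᶜ = ((A Δ D) \ (C Δ B))ᶜ.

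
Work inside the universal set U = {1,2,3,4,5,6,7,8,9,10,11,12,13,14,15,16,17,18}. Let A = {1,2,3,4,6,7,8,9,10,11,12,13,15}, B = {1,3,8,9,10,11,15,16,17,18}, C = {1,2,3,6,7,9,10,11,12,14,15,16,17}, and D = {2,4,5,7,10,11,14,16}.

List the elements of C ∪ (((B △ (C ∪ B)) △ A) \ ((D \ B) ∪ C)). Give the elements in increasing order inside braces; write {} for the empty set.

{1,2,3,6,7,8,9,10,11,12,13,14,15,16,17}

C ∪ B = {1,2,3,6,7,8,9,10,11,12,14,15,16,17,18}
B △ (C ∪ B) = {2,6,7,12,14}
(B △ (C ∪ B)) △ A = {1,3,4,8,9,10,11,13,14,15}
D \ B = {2,4,5,7,14}
(D \ B) ∪ C = {1,2,3,4,5,6,7,9,10,11,12,14,15,16,17}
((B △ (C ∪ B)) △ A) \ ((D \ B) ∪ C) = {8,13}
C ∪ (((B △ (C ∪ B)) △ A) \ ((D \ B) ∪ C)) = {1,2,3,6,7,8,9,10,11,12,13,14,15,16,17}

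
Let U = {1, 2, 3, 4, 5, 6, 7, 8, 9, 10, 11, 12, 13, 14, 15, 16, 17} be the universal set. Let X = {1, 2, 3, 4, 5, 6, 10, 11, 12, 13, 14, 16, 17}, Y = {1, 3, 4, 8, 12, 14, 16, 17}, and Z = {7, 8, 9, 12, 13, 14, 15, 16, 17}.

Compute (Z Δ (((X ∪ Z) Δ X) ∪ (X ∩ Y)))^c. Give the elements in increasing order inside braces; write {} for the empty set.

X ∪ Z = {1, 2, 3, 4, 5, 6, 7, 8, 9, 10, 11, 12, 13, 14, 15, 16, 17}
(X ∪ Z) Δ X = {7, 8, 9, 15}
X ∩ Y = {1, 3, 4, 12, 14, 16, 17}
((X ∪ Z) Δ X) ∪ (X ∩ Y) = {1, 3, 4, 7, 8, 9, 12, 14, 15, 16, 17}
Z Δ (((X ∪ Z) Δ X) ∪ (X ∩ Y)) = {1, 3, 4, 13}
(Z Δ (((X ∪ Z) Δ X) ∪ (X ∩ Y)))^c = {2, 5, 6, 7, 8, 9, 10, 11, 12, 14, 15, 16, 17}

{2, 5, 6, 7, 8, 9, 10, 11, 12, 14, 15, 16, 17}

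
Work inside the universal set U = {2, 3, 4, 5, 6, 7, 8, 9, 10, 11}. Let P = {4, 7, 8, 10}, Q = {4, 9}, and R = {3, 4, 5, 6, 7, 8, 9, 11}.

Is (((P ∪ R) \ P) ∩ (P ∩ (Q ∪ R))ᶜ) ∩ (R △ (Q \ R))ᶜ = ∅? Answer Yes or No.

Yes

P ∪ R = {3, 4, 5, 6, 7, 8, 9, 10, 11}
(P ∪ R) \ P = {3, 5, 6, 9, 11}
Q ∪ R = {3, 4, 5, 6, 7, 8, 9, 11}
P ∩ (Q ∪ R) = {4, 7, 8}
(P ∩ (Q ∪ R))ᶜ = {2, 3, 5, 6, 9, 10, 11}
((P ∪ R) \ P) ∩ (P ∩ (Q ∪ R))ᶜ = {3, 5, 6, 9, 11}
Q \ R = {}
R △ (Q \ R) = {3, 4, 5, 6, 7, 8, 9, 11}
(R △ (Q \ R))ᶜ = {2, 10}
{3, 5, 6, 9, 11} and {2, 10} share no elements.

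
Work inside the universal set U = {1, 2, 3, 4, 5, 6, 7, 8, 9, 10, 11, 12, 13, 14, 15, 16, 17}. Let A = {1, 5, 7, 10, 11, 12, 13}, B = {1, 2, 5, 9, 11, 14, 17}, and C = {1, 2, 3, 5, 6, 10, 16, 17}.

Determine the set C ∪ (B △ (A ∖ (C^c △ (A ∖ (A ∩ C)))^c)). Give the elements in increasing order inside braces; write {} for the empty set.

C^c = {4, 7, 8, 9, 11, 12, 13, 14, 15}
A ∩ C = {1, 5, 10}
A ∖ (A ∩ C) = {7, 11, 12, 13}
C^c △ (A ∖ (A ∩ C)) = {4, 8, 9, 14, 15}
(C^c △ (A ∖ (A ∩ C)))^c = {1, 2, 3, 5, 6, 7, 10, 11, 12, 13, 16, 17}
A ∖ (C^c △ (A ∖ (A ∩ C)))^c = {}
B △ (A ∖ (C^c △ (A ∖ (A ∩ C)))^c) = {1, 2, 5, 9, 11, 14, 17}
C ∪ (B △ (A ∖ (C^c △ (A ∖ (A ∩ C)))^c)) = {1, 2, 3, 5, 6, 9, 10, 11, 14, 16, 17}

{1, 2, 3, 5, 6, 9, 10, 11, 14, 16, 17}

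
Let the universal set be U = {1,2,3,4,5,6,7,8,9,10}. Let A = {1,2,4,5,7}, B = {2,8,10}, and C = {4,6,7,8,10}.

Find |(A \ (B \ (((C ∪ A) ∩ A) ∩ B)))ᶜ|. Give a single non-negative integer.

5

C ∪ A = {1,2,4,5,6,7,8,10}
(C ∪ A) ∩ A = {1,2,4,5,7}
((C ∪ A) ∩ A) ∩ B = {2}
B \ (((C ∪ A) ∩ A) ∩ B) = {8,10}
A \ (B \ (((C ∪ A) ∩ A) ∩ B)) = {1,2,4,5,7}
(A \ (B \ (((C ∪ A) ∩ A) ∩ B)))ᶜ = {3,6,8,9,10}
|(A \ (B \ (((C ∪ A) ∩ A) ∩ B)))ᶜ| = 5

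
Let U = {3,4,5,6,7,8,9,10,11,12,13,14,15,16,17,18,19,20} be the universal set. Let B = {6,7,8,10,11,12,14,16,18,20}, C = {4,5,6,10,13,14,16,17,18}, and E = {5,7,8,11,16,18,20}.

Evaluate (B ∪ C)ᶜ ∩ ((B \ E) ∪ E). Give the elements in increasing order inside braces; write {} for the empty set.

B ∪ C = {4,5,6,7,8,10,11,12,13,14,16,17,18,20}
(B ∪ C)ᶜ = {3,9,15,19}
B \ E = {6,10,12,14}
(B \ E) ∪ E = {5,6,7,8,10,11,12,14,16,18,20}
(B ∪ C)ᶜ ∩ ((B \ E) ∪ E) = {}

{}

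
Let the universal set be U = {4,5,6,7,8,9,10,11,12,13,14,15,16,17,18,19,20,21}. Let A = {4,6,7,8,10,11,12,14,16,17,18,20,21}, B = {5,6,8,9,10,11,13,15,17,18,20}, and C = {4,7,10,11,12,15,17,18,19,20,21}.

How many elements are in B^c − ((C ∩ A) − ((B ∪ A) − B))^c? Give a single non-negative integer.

0

B^c = {4,7,12,14,16,19,21}
C ∩ A = {4,7,10,11,12,17,18,20,21}
B ∪ A = {4,5,6,7,8,9,10,11,12,13,14,15,16,17,18,20,21}
(B ∪ A) − B = {4,7,12,14,16,21}
(C ∩ A) − ((B ∪ A) − B) = {10,11,17,18,20}
((C ∩ A) − ((B ∪ A) − B))^c = {4,5,6,7,8,9,12,13,14,15,16,19,21}
B^c − ((C ∩ A) − ((B ∪ A) − B))^c = {}
|B^c − ((C ∩ A) − ((B ∪ A) − B))^c| = 0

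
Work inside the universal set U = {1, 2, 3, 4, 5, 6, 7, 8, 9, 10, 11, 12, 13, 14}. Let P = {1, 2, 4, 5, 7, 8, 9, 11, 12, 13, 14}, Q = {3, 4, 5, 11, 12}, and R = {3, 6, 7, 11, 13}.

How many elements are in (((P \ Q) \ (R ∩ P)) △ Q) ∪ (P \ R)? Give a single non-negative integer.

P \ Q = {1, 2, 7, 8, 9, 13, 14}
R ∩ P = {7, 11, 13}
(P \ Q) \ (R ∩ P) = {1, 2, 8, 9, 14}
((P \ Q) \ (R ∩ P)) △ Q = {1, 2, 3, 4, 5, 8, 9, 11, 12, 14}
P \ R = {1, 2, 4, 5, 8, 9, 12, 14}
(((P \ Q) \ (R ∩ P)) △ Q) ∪ (P \ R) = {1, 2, 3, 4, 5, 8, 9, 11, 12, 14}
|(((P \ Q) \ (R ∩ P)) △ Q) ∪ (P \ R)| = 10

10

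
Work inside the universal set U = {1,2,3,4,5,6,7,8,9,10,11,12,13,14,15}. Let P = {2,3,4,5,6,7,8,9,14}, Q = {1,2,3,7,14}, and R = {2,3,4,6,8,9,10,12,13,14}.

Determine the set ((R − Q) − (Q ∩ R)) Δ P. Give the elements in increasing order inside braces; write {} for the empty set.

{2,3,5,7,10,12,13,14}

R − Q = {4,6,8,9,10,12,13}
Q ∩ R = {2,3,14}
(R − Q) − (Q ∩ R) = {4,6,8,9,10,12,13}
((R − Q) − (Q ∩ R)) Δ P = {2,3,5,7,10,12,13,14}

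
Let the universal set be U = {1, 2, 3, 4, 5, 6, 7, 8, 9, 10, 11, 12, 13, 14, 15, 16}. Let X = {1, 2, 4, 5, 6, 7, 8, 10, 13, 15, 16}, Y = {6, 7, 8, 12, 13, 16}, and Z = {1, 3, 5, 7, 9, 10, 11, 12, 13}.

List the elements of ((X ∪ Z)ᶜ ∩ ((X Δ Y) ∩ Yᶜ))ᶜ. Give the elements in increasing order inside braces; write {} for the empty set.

X ∪ Z = {1, 2, 3, 4, 5, 6, 7, 8, 9, 10, 11, 12, 13, 15, 16}
(X ∪ Z)ᶜ = {14}
X Δ Y = {1, 2, 4, 5, 10, 12, 15}
Yᶜ = {1, 2, 3, 4, 5, 9, 10, 11, 14, 15}
(X Δ Y) ∩ Yᶜ = {1, 2, 4, 5, 10, 15}
(X ∪ Z)ᶜ ∩ ((X Δ Y) ∩ Yᶜ) = {}
((X ∪ Z)ᶜ ∩ ((X Δ Y) ∩ Yᶜ))ᶜ = {1, 2, 3, 4, 5, 6, 7, 8, 9, 10, 11, 12, 13, 14, 15, 16}

{1, 2, 3, 4, 5, 6, 7, 8, 9, 10, 11, 12, 13, 14, 15, 16}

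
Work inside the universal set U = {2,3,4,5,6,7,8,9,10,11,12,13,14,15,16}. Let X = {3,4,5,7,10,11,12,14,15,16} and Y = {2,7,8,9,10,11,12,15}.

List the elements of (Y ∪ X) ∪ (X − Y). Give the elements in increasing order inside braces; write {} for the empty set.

Y ∪ X = {2,3,4,5,7,8,9,10,11,12,14,15,16}
X − Y = {3,4,5,14,16}
(Y ∪ X) ∪ (X − Y) = {2,3,4,5,7,8,9,10,11,12,14,15,16}

{2,3,4,5,7,8,9,10,11,12,14,15,16}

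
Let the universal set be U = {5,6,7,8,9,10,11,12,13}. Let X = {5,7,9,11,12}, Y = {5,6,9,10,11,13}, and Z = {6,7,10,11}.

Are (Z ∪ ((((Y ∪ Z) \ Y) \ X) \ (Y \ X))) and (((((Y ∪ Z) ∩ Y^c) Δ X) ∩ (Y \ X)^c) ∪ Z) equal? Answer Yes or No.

No

Y ∪ Z = {5,6,7,9,10,11,13}
(Y ∪ Z) \ Y = {7}
((Y ∪ Z) \ Y) \ X = {}
Y \ X = {6,10,13}
(((Y ∪ Z) \ Y) \ X) \ (Y \ X) = {}
Z ∪ ((((Y ∪ Z) \ Y) \ X) \ (Y \ X)) = {6,7,10,11}
Y^c = {7,8,12}
(Y ∪ Z) ∩ Y^c = {7}
((Y ∪ Z) ∩ Y^c) Δ X = {5,9,11,12}
(Y \ X)^c = {5,7,8,9,11,12}
(((Y ∪ Z) ∩ Y^c) Δ X) ∩ (Y \ X)^c = {5,9,11,12}
((((Y ∪ Z) ∩ Y^c) Δ X) ∩ (Y \ X)^c) ∪ Z = {5,6,7,9,10,11,12}
5 ∈ ((((Y ∪ Z) ∩ Y^c) Δ X) ∩ (Y \ X)^c) ∪ Z but 5 ∉ Z ∪ ((((Y ∪ Z) \ Y) \ X) \ (Y \ X)), so they differ.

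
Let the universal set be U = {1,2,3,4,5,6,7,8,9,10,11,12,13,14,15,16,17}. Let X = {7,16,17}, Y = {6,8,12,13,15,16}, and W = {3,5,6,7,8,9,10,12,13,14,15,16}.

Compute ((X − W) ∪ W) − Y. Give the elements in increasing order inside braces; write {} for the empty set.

X − W = {17}
(X − W) ∪ W = {3,5,6,7,8,9,10,12,13,14,15,16,17}
((X − W) ∪ W) − Y = {3,5,7,9,10,14,17}

{3,5,7,9,10,14,17}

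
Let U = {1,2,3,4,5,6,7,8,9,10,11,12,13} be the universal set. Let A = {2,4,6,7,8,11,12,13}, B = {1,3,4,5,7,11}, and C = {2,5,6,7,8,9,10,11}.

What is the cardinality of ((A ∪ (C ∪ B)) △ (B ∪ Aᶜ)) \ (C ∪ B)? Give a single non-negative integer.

2

C ∪ B = {1,2,3,4,5,6,7,8,9,10,11}
A ∪ (C ∪ B) = {1,2,3,4,5,6,7,8,9,10,11,12,13}
Aᶜ = {1,3,5,9,10}
B ∪ Aᶜ = {1,3,4,5,7,9,10,11}
(A ∪ (C ∪ B)) △ (B ∪ Aᶜ) = {2,6,8,12,13}
((A ∪ (C ∪ B)) △ (B ∪ Aᶜ)) \ (C ∪ B) = {12,13}
|((A ∪ (C ∪ B)) △ (B ∪ Aᶜ)) \ (C ∪ B)| = 2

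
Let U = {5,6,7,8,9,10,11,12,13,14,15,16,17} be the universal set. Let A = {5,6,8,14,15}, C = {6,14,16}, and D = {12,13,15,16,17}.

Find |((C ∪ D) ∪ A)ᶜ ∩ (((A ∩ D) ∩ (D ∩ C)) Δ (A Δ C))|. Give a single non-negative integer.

0

C ∪ D = {6,12,13,14,15,16,17}
(C ∪ D) ∪ A = {5,6,8,12,13,14,15,16,17}
((C ∪ D) ∪ A)ᶜ = {7,9,10,11}
A ∩ D = {15}
D ∩ C = {16}
(A ∩ D) ∩ (D ∩ C) = {}
A Δ C = {5,8,15,16}
((A ∩ D) ∩ (D ∩ C)) Δ (A Δ C) = {5,8,15,16}
((C ∪ D) ∪ A)ᶜ ∩ (((A ∩ D) ∩ (D ∩ C)) Δ (A Δ C)) = {}
|((C ∪ D) ∪ A)ᶜ ∩ (((A ∩ D) ∩ (D ∩ C)) Δ (A Δ C))| = 0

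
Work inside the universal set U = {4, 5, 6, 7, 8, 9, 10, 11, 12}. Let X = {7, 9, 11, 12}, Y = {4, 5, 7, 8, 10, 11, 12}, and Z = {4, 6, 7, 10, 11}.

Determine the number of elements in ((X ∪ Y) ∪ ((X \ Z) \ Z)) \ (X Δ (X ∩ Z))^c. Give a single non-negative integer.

X ∪ Y = {4, 5, 7, 8, 9, 10, 11, 12}
X \ Z = {9, 12}
(X \ Z) \ Z = {9, 12}
(X ∪ Y) ∪ ((X \ Z) \ Z) = {4, 5, 7, 8, 9, 10, 11, 12}
X ∩ Z = {7, 11}
X Δ (X ∩ Z) = {9, 12}
(X Δ (X ∩ Z))^c = {4, 5, 6, 7, 8, 10, 11}
((X ∪ Y) ∪ ((X \ Z) \ Z)) \ (X Δ (X ∩ Z))^c = {9, 12}
|((X ∪ Y) ∪ ((X \ Z) \ Z)) \ (X Δ (X ∩ Z))^c| = 2

2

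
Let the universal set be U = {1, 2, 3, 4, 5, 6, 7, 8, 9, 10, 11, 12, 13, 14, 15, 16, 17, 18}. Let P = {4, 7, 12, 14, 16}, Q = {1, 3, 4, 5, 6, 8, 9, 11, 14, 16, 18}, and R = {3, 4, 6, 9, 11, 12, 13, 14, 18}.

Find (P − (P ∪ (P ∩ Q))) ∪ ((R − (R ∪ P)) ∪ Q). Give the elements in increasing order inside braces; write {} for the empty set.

P ∩ Q = {4, 14, 16}
P ∪ (P ∩ Q) = {4, 7, 12, 14, 16}
P − (P ∪ (P ∩ Q)) = {}
R ∪ P = {3, 4, 6, 7, 9, 11, 12, 13, 14, 16, 18}
R − (R ∪ P) = {}
(R − (R ∪ P)) ∪ Q = {1, 3, 4, 5, 6, 8, 9, 11, 14, 16, 18}
(P − (P ∪ (P ∩ Q))) ∪ ((R − (R ∪ P)) ∪ Q) = {1, 3, 4, 5, 6, 8, 9, 11, 14, 16, 18}

{1, 3, 4, 5, 6, 8, 9, 11, 14, 16, 18}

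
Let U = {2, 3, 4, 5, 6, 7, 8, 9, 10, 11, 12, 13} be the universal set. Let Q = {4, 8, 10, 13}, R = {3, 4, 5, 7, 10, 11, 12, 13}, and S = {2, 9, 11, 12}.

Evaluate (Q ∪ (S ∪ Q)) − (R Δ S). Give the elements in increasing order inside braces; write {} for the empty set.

{8, 11, 12}

S ∪ Q = {2, 4, 8, 9, 10, 11, 12, 13}
Q ∪ (S ∪ Q) = {2, 4, 8, 9, 10, 11, 12, 13}
R Δ S = {2, 3, 4, 5, 7, 9, 10, 13}
(Q ∪ (S ∪ Q)) − (R Δ S) = {8, 11, 12}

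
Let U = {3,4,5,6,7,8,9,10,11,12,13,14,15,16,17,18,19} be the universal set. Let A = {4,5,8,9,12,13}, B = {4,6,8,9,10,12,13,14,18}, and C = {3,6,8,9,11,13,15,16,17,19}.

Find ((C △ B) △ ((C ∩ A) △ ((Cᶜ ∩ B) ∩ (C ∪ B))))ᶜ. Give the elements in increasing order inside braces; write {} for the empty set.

{4,5,6,7,10,12,14,18}

C △ B = {3,4,10,11,12,14,15,16,17,18,19}
C ∩ A = {8,9,13}
Cᶜ = {4,5,7,10,12,14,18}
Cᶜ ∩ B = {4,10,12,14,18}
C ∪ B = {3,4,6,8,9,10,11,12,13,14,15,16,17,18,19}
(Cᶜ ∩ B) ∩ (C ∪ B) = {4,10,12,14,18}
(C ∩ A) △ ((Cᶜ ∩ B) ∩ (C ∪ B)) = {4,8,9,10,12,13,14,18}
(C △ B) △ ((C ∩ A) △ ((Cᶜ ∩ B) ∩ (C ∪ B))) = {3,8,9,11,13,15,16,17,19}
((C △ B) △ ((C ∩ A) △ ((Cᶜ ∩ B) ∩ (C ∪ B))))ᶜ = {4,5,6,7,10,12,14,18}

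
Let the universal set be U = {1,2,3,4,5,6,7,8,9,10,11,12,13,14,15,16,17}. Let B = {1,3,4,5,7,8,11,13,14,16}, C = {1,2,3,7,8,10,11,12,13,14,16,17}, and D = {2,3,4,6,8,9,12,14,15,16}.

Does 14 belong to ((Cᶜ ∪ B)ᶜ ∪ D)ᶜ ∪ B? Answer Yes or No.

Yes

14 ∈ C, so 14 ∉ Cᶜ
14 ∉ Cᶜ and 14 ∈ B, so 14 ∈ Cᶜ ∪ B
14 ∉ (Cᶜ ∪ B)ᶜ since 14 ∈ (Cᶜ ∪ B)
14 ∉ (Cᶜ ∪ B)ᶜ and 14 ∈ D, so 14 ∈ (Cᶜ ∪ B)ᶜ ∪ D
14 ∉ ((Cᶜ ∪ B)ᶜ ∪ D)ᶜ since 14 ∈ ((Cᶜ ∪ B)ᶜ ∪ D)
14 ∉ ((Cᶜ ∪ B)ᶜ ∪ D)ᶜ and 14 ∈ B, so 14 ∈ ((Cᶜ ∪ B)ᶜ ∪ D)ᶜ ∪ B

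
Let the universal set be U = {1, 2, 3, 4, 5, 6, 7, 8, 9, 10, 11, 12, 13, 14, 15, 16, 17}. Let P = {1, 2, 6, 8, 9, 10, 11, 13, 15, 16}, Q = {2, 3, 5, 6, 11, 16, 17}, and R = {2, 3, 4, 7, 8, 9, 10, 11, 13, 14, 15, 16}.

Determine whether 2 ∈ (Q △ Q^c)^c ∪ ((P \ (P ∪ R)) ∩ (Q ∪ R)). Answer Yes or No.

2 ∈ Q, so 2 ∉ Q^c
2 ∈ Q and 2 ∉ Q^c, so 2 ∈ Q △ Q^c
2 ∉ (Q △ Q^c)^c since 2 ∈ (Q △ Q^c)
2 ∈ P and 2 ∈ R, so 2 ∈ P ∪ R
2 ∈ P and 2 ∈ (P ∪ R), so 2 ∉ P \ (P ∪ R)
2 ∈ Q and 2 ∈ R, so 2 ∈ Q ∪ R
2 ∉ (P \ (P ∪ R)) and 2 ∈ (Q ∪ R), so 2 ∉ (P \ (P ∪ R)) ∩ (Q ∪ R)
2 ∉ (Q △ Q^c)^c and 2 ∉ ((P \ (P ∪ R)) ∩ (Q ∪ R)), so 2 ∉ (Q △ Q^c)^c ∪ ((P \ (P ∪ R)) ∩ (Q ∪ R))

No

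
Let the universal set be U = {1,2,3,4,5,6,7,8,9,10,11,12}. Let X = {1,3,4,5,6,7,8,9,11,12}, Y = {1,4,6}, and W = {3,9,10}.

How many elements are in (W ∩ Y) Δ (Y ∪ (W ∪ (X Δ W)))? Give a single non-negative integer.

W ∩ Y = {}
X Δ W = {1,4,5,6,7,8,10,11,12}
W ∪ (X Δ W) = {1,3,4,5,6,7,8,9,10,11,12}
Y ∪ (W ∪ (X Δ W)) = {1,3,4,5,6,7,8,9,10,11,12}
(W ∩ Y) Δ (Y ∪ (W ∪ (X Δ W))) = {1,3,4,5,6,7,8,9,10,11,12}
|(W ∩ Y) Δ (Y ∪ (W ∪ (X Δ W)))| = 11

11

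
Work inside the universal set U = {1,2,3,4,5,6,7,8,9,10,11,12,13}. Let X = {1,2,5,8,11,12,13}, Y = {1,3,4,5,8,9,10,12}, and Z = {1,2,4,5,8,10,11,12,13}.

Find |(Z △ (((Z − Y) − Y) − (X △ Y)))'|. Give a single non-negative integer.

Z − Y = {2,11,13}
(Z − Y) − Y = {2,11,13}
X △ Y = {2,3,4,9,10,11,13}
((Z − Y) − Y) − (X △ Y) = {}
Z △ (((Z − Y) − Y) − (X △ Y)) = {1,2,4,5,8,10,11,12,13}
(Z △ (((Z − Y) − Y) − (X △ Y)))' = {3,6,7,9}
|(Z △ (((Z − Y) − Y) − (X △ Y)))'| = 4

4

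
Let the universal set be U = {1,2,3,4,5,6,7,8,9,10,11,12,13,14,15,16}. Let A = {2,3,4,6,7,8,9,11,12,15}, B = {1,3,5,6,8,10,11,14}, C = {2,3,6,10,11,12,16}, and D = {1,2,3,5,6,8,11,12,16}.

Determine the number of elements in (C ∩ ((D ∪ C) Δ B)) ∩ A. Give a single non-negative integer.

D ∪ C = {1,2,3,5,6,8,10,11,12,16}
(D ∪ C) Δ B = {2,12,14,16}
C ∩ ((D ∪ C) Δ B) = {2,12,16}
(C ∩ ((D ∪ C) Δ B)) ∩ A = {2,12}
|(C ∩ ((D ∪ C) Δ B)) ∩ A| = 2

2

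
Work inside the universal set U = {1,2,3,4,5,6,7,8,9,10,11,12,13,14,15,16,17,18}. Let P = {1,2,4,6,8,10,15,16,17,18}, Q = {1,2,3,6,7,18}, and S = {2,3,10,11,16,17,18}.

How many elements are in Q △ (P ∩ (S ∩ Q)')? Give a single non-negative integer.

10

S ∩ Q = {2,3,18}
(S ∩ Q)' = {1,4,5,6,7,8,9,10,11,12,13,14,15,16,17}
P ∩ (S ∩ Q)' = {1,4,6,8,10,15,16,17}
Q △ (P ∩ (S ∩ Q)') = {2,3,4,7,8,10,15,16,17,18}
|Q △ (P ∩ (S ∩ Q)')| = 10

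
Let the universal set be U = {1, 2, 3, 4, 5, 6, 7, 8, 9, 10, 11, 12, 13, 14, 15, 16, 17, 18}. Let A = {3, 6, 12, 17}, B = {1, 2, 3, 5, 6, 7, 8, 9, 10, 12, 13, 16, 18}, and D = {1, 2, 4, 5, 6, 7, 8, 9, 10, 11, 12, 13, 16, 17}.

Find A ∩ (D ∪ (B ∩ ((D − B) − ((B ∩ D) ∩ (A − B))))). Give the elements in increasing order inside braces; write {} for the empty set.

D − B = {4, 11, 17}
B ∩ D = {1, 2, 5, 6, 7, 8, 9, 10, 12, 13, 16}
A − B = {17}
(B ∩ D) ∩ (A − B) = {}
(D − B) − ((B ∩ D) ∩ (A − B)) = {4, 11, 17}
B ∩ ((D − B) − ((B ∩ D) ∩ (A − B))) = {}
D ∪ (B ∩ ((D − B) − ((B ∩ D) ∩ (A − B)))) = {1, 2, 4, 5, 6, 7, 8, 9, 10, 11, 12, 13, 16, 17}
A ∩ (D ∪ (B ∩ ((D − B) − ((B ∩ D) ∩ (A − B))))) = {6, 12, 17}

{6, 12, 17}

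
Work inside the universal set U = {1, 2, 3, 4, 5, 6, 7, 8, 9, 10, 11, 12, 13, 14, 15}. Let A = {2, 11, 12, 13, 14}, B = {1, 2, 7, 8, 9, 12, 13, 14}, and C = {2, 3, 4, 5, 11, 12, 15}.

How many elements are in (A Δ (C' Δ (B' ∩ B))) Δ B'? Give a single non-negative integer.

C' = {1, 6, 7, 8, 9, 10, 13, 14}
B' = {3, 4, 5, 6, 10, 11, 15}
B' ∩ B = {}
C' Δ (B' ∩ B) = {1, 6, 7, 8, 9, 10, 13, 14}
A Δ (C' Δ (B' ∩ B)) = {1, 2, 6, 7, 8, 9, 10, 11, 12}
(A Δ (C' Δ (B' ∩ B))) Δ B' = {1, 2, 3, 4, 5, 7, 8, 9, 12, 15}
|(A Δ (C' Δ (B' ∩ B))) Δ B'| = 10

10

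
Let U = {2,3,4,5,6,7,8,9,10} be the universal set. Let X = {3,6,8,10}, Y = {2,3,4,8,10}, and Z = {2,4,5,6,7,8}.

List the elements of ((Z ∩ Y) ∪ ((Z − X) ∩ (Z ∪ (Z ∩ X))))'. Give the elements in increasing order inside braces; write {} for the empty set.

Z ∩ Y = {2,4,8}
Z − X = {2,4,5,7}
Z ∩ X = {6,8}
Z ∪ (Z ∩ X) = {2,4,5,6,7,8}
(Z − X) ∩ (Z ∪ (Z ∩ X)) = {2,4,5,7}
(Z ∩ Y) ∪ ((Z − X) ∩ (Z ∪ (Z ∩ X))) = {2,4,5,7,8}
((Z ∩ Y) ∪ ((Z − X) ∩ (Z ∪ (Z ∩ X))))' = {3,6,9,10}

{3,6,9,10}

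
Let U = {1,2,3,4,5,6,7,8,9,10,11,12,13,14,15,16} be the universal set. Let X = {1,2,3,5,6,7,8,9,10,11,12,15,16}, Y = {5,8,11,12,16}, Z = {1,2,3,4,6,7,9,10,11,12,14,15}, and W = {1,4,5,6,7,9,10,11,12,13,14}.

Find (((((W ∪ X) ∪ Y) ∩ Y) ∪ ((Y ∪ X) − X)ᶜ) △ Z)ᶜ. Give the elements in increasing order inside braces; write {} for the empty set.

W ∪ X = {1,2,3,4,5,6,7,8,9,10,11,12,13,14,15,16}
(W ∪ X) ∪ Y = {1,2,3,4,5,6,7,8,9,10,11,12,13,14,15,16}
((W ∪ X) ∪ Y) ∩ Y = {5,8,11,12,16}
Y ∪ X = {1,2,3,5,6,7,8,9,10,11,12,15,16}
(Y ∪ X) − X = {}
((Y ∪ X) − X)ᶜ = {1,2,3,4,5,6,7,8,9,10,11,12,13,14,15,16}
(((W ∪ X) ∪ Y) ∩ Y) ∪ ((Y ∪ X) − X)ᶜ = {1,2,3,4,5,6,7,8,9,10,11,12,13,14,15,16}
((((W ∪ X) ∪ Y) ∩ Y) ∪ ((Y ∪ X) − X)ᶜ) △ Z = {5,8,13,16}
(((((W ∪ X) ∪ Y) ∩ Y) ∪ ((Y ∪ X) − X)ᶜ) △ Z)ᶜ = {1,2,3,4,6,7,9,10,11,12,14,15}

{1,2,3,4,6,7,9,10,11,12,14,15}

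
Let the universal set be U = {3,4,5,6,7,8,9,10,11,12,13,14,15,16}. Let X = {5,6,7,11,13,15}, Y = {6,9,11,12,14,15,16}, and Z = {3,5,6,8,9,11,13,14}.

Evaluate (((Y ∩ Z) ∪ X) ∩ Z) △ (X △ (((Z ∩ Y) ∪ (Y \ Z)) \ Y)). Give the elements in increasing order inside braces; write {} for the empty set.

{7,9,14,15}

Y ∩ Z = {6,9,11,14}
(Y ∩ Z) ∪ X = {5,6,7,9,11,13,14,15}
((Y ∩ Z) ∪ X) ∩ Z = {5,6,9,11,13,14}
Z ∩ Y = {6,9,11,14}
Y \ Z = {12,15,16}
(Z ∩ Y) ∪ (Y \ Z) = {6,9,11,12,14,15,16}
((Z ∩ Y) ∪ (Y \ Z)) \ Y = {}
X △ (((Z ∩ Y) ∪ (Y \ Z)) \ Y) = {5,6,7,11,13,15}
(((Y ∩ Z) ∪ X) ∩ Z) △ (X △ (((Z ∩ Y) ∪ (Y \ Z)) \ Y)) = {7,9,14,15}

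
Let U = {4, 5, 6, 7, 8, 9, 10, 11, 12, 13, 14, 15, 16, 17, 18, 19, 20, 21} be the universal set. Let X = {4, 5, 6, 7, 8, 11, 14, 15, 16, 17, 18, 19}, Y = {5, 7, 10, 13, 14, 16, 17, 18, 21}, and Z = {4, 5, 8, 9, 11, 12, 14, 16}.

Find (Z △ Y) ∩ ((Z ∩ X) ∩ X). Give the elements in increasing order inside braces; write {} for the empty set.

Z △ Y = {4, 7, 8, 9, 10, 11, 12, 13, 17, 18, 21}
Z ∩ X = {4, 5, 8, 11, 14, 16}
(Z ∩ X) ∩ X = {4, 5, 8, 11, 14, 16}
(Z △ Y) ∩ ((Z ∩ X) ∩ X) = {4, 8, 11}

{4, 8, 11}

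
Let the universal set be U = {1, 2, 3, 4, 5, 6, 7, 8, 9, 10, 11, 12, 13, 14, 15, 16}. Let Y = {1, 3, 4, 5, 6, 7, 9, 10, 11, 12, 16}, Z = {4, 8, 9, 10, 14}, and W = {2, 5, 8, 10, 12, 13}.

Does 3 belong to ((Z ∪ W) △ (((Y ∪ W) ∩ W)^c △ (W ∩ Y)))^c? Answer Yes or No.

No

3 ∉ Z and 3 ∉ W, so 3 ∉ Z ∪ W
3 ∈ Y and 3 ∉ W, so 3 ∈ Y ∪ W
3 ∈ (Y ∪ W) and 3 ∉ W, so 3 ∉ (Y ∪ W) ∩ W
3 ∈ ((Y ∪ W) ∩ W)^c since 3 ∉ ((Y ∪ W) ∩ W)
3 ∉ W and 3 ∈ Y, so 3 ∉ W ∩ Y
3 ∈ ((Y ∪ W) ∩ W)^c and 3 ∉ (W ∩ Y), so 3 ∈ ((Y ∪ W) ∩ W)^c △ (W ∩ Y)
3 ∉ (Z ∪ W) and 3 ∈ (((Y ∪ W) ∩ W)^c △ (W ∩ Y)), so 3 ∈ (Z ∪ W) △ (((Y ∪ W) ∩ W)^c △ (W ∩ Y))
3 ∉ ((Z ∪ W) △ (((Y ∪ W) ∩ W)^c △ (W ∩ Y)))^c since 3 ∈ ((Z ∪ W) △ (((Y ∪ W) ∩ W)^c △ (W ∩ Y)))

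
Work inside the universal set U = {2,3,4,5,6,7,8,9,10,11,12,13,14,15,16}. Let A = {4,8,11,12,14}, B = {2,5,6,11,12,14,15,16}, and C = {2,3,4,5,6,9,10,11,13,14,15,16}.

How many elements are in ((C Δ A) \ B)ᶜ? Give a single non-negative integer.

10

C Δ A = {2,3,5,6,8,9,10,12,13,15,16}
(C Δ A) \ B = {3,8,9,10,13}
((C Δ A) \ B)ᶜ = {2,4,5,6,7,11,12,14,15,16}
|((C Δ A) \ B)ᶜ| = 10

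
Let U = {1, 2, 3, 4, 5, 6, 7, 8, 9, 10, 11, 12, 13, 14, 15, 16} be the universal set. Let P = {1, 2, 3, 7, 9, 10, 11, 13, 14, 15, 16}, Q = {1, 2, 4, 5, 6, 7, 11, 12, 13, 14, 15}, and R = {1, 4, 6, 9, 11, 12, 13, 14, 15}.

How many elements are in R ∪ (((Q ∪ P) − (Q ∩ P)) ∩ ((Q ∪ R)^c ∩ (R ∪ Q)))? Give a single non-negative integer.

Q ∪ P = {1, 2, 3, 4, 5, 6, 7, 9, 10, 11, 12, 13, 14, 15, 16}
Q ∩ P = {1, 2, 7, 11, 13, 14, 15}
(Q ∪ P) − (Q ∩ P) = {3, 4, 5, 6, 9, 10, 12, 16}
Q ∪ R = {1, 2, 4, 5, 6, 7, 9, 11, 12, 13, 14, 15}
(Q ∪ R)^c = {3, 8, 10, 16}
R ∪ Q = {1, 2, 4, 5, 6, 7, 9, 11, 12, 13, 14, 15}
(Q ∪ R)^c ∩ (R ∪ Q) = {}
((Q ∪ P) − (Q ∩ P)) ∩ ((Q ∪ R)^c ∩ (R ∪ Q)) = {}
R ∪ (((Q ∪ P) − (Q ∩ P)) ∩ ((Q ∪ R)^c ∩ (R ∪ Q))) = {1, 4, 6, 9, 11, 12, 13, 14, 15}
|R ∪ (((Q ∪ P) − (Q ∩ P)) ∩ ((Q ∪ R)^c ∩ (R ∪ Q)))| = 9

9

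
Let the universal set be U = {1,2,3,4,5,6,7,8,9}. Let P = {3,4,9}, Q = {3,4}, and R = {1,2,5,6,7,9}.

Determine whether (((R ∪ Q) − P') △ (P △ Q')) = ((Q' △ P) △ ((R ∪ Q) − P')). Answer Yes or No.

Yes

R ∪ Q = {1,2,3,4,5,6,7,9}
P' = {1,2,5,6,7,8}
(R ∪ Q) − P' = {3,4,9}
Q' = {1,2,5,6,7,8,9}
P △ Q' = {1,2,3,4,5,6,7,8}
((R ∪ Q) − P') △ (P △ Q') = {1,2,5,6,7,8,9}
Q' △ P = {1,2,3,4,5,6,7,8}
(Q' △ P) △ ((R ∪ Q) − P') = {1,2,5,6,7,8,9}
Both equal {1,2,5,6,7,8,9}, so ((R ∪ Q) − P') △ (P △ Q') = (Q' △ P) △ ((R ∪ Q) − P').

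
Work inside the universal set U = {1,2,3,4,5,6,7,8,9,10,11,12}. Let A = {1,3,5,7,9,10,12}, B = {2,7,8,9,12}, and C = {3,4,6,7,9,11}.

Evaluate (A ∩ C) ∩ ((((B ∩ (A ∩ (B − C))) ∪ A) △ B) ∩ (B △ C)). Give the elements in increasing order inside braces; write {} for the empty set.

{3}

A ∩ C = {3,7,9}
B − C = {2,8,12}
A ∩ (B − C) = {12}
B ∩ (A ∩ (B − C)) = {12}
(B ∩ (A ∩ (B − C))) ∪ A = {1,3,5,7,9,10,12}
((B ∩ (A ∩ (B − C))) ∪ A) △ B = {1,2,3,5,8,10}
B △ C = {2,3,4,6,8,11,12}
(((B ∩ (A ∩ (B − C))) ∪ A) △ B) ∩ (B △ C) = {2,3,8}
(A ∩ C) ∩ ((((B ∩ (A ∩ (B − C))) ∪ A) △ B) ∩ (B △ C)) = {3}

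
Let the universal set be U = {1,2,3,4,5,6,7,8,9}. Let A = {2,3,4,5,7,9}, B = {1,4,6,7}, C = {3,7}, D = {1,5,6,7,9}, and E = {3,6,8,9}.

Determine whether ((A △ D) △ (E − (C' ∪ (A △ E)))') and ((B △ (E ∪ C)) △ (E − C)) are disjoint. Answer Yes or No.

No

A △ D = {1,2,3,4,6}
C' = {1,2,4,5,6,8,9}
A △ E = {2,4,5,6,7,8}
C' ∪ (A △ E) = {1,2,4,5,6,7,8,9}
E − (C' ∪ (A △ E)) = {3}
(E − (C' ∪ (A △ E)))' = {1,2,4,5,6,7,8,9}
(A △ D) △ (E − (C' ∪ (A △ E)))' = {3,5,7,8,9}
E ∪ C = {3,6,7,8,9}
B △ (E ∪ C) = {1,3,4,8,9}
E − C = {6,8,9}
(B △ (E ∪ C)) △ (E − C) = {1,3,4,6}
3 lies in both, so they are not disjoint.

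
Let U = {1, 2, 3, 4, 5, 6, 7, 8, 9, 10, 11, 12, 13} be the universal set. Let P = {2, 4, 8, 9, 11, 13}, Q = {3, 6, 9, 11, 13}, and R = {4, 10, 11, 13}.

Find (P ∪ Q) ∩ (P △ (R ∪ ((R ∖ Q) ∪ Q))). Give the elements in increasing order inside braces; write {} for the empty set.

P ∪ Q = {2, 3, 4, 6, 8, 9, 11, 13}
R ∖ Q = {4, 10}
(R ∖ Q) ∪ Q = {3, 4, 6, 9, 10, 11, 13}
R ∪ ((R ∖ Q) ∪ Q) = {3, 4, 6, 9, 10, 11, 13}
P △ (R ∪ ((R ∖ Q) ∪ Q)) = {2, 3, 6, 8, 10}
(P ∪ Q) ∩ (P △ (R ∪ ((R ∖ Q) ∪ Q))) = {2, 3, 6, 8}

{2, 3, 6, 8}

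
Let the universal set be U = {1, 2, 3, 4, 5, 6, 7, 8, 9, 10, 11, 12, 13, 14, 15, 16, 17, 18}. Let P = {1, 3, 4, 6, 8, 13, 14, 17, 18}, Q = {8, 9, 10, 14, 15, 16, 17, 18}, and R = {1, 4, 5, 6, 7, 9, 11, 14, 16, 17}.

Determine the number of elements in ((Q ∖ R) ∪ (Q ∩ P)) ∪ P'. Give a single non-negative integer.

13

Q ∖ R = {8, 10, 15, 18}
Q ∩ P = {8, 14, 17, 18}
(Q ∖ R) ∪ (Q ∩ P) = {8, 10, 14, 15, 17, 18}
P' = {2, 5, 7, 9, 10, 11, 12, 15, 16}
((Q ∖ R) ∪ (Q ∩ P)) ∪ P' = {2, 5, 7, 8, 9, 10, 11, 12, 14, 15, 16, 17, 18}
|((Q ∖ R) ∪ (Q ∩ P)) ∪ P'| = 13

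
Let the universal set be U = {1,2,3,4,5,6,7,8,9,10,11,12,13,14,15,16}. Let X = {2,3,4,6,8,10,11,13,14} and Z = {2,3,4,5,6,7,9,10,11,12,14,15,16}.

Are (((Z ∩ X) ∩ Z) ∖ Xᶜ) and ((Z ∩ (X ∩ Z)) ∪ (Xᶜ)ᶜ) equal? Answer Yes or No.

No

Z ∩ X = {2,3,4,6,10,11,14}
(Z ∩ X) ∩ Z = {2,3,4,6,10,11,14}
Xᶜ = {1,5,7,9,12,15,16}
((Z ∩ X) ∩ Z) ∖ Xᶜ = {2,3,4,6,10,11,14}
X ∩ Z = {2,3,4,6,10,11,14}
Z ∩ (X ∩ Z) = {2,3,4,6,10,11,14}
(Xᶜ)ᶜ = {2,3,4,6,8,10,11,13,14}
(Z ∩ (X ∩ Z)) ∪ (Xᶜ)ᶜ = {2,3,4,6,8,10,11,13,14}
8 ∈ (Z ∩ (X ∩ Z)) ∪ (Xᶜ)ᶜ but 8 ∉ ((Z ∩ X) ∩ Z) ∖ Xᶜ, so they differ.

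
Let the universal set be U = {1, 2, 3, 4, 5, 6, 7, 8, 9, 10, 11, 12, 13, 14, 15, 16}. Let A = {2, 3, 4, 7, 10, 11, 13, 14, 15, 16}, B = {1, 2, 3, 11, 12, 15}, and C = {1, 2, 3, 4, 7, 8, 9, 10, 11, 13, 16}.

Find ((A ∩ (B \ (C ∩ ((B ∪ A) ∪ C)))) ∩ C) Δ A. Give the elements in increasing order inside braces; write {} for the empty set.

B ∪ A = {1, 2, 3, 4, 7, 10, 11, 12, 13, 14, 15, 16}
(B ∪ A) ∪ C = {1, 2, 3, 4, 7, 8, 9, 10, 11, 12, 13, 14, 15, 16}
C ∩ ((B ∪ A) ∪ C) = {1, 2, 3, 4, 7, 8, 9, 10, 11, 13, 16}
B \ (C ∩ ((B ∪ A) ∪ C)) = {12, 15}
A ∩ (B \ (C ∩ ((B ∪ A) ∪ C))) = {15}
(A ∩ (B \ (C ∩ ((B ∪ A) ∪ C)))) ∩ C = {}
((A ∩ (B \ (C ∩ ((B ∪ A) ∪ C)))) ∩ C) Δ A = {2, 3, 4, 7, 10, 11, 13, 14, 15, 16}

{2, 3, 4, 7, 10, 11, 13, 14, 15, 16}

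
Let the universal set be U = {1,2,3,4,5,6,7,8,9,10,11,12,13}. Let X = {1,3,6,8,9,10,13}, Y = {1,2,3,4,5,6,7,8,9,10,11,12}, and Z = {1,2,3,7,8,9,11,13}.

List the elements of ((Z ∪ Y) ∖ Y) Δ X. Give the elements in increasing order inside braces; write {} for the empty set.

Z ∪ Y = {1,2,3,4,5,6,7,8,9,10,11,12,13}
(Z ∪ Y) ∖ Y = {13}
((Z ∪ Y) ∖ Y) Δ X = {1,3,6,8,9,10}

{1,3,6,8,9,10}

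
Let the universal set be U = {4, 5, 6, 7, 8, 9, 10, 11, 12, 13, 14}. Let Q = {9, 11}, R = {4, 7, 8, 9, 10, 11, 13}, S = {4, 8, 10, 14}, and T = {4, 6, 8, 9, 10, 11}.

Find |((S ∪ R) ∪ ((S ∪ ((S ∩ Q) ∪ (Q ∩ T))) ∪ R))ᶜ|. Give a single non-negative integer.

3

S ∪ R = {4, 7, 8, 9, 10, 11, 13, 14}
S ∩ Q = {}
Q ∩ T = {9, 11}
(S ∩ Q) ∪ (Q ∩ T) = {9, 11}
S ∪ ((S ∩ Q) ∪ (Q ∩ T)) = {4, 8, 9, 10, 11, 14}
(S ∪ ((S ∩ Q) ∪ (Q ∩ T))) ∪ R = {4, 7, 8, 9, 10, 11, 13, 14}
(S ∪ R) ∪ ((S ∪ ((S ∩ Q) ∪ (Q ∩ T))) ∪ R) = {4, 7, 8, 9, 10, 11, 13, 14}
((S ∪ R) ∪ ((S ∪ ((S ∩ Q) ∪ (Q ∩ T))) ∪ R))ᶜ = {5, 6, 12}
|((S ∪ R) ∪ ((S ∪ ((S ∩ Q) ∪ (Q ∩ T))) ∪ R))ᶜ| = 3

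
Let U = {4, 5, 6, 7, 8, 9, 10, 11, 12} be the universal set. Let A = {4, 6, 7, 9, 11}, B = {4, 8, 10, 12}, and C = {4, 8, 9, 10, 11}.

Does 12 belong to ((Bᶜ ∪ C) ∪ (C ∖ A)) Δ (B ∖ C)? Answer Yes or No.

12 ∈ B, so 12 ∉ Bᶜ
12 ∉ Bᶜ and 12 ∉ C, so 12 ∉ Bᶜ ∪ C
12 ∉ C and 12 ∉ A, so 12 ∉ C ∖ A
12 ∉ (Bᶜ ∪ C) and 12 ∉ (C ∖ A), so 12 ∉ (Bᶜ ∪ C) ∪ (C ∖ A)
12 ∈ B and 12 ∉ C, so 12 ∈ B ∖ C
12 ∉ ((Bᶜ ∪ C) ∪ (C ∖ A)) and 12 ∈ (B ∖ C), so 12 ∈ ((Bᶜ ∪ C) ∪ (C ∖ A)) Δ (B ∖ C)

Yes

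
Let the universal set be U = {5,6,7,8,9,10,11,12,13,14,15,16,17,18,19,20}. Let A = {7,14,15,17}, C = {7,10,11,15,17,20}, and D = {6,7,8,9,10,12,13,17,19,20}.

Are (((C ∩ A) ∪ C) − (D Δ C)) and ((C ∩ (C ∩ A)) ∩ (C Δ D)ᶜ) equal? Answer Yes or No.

C ∩ A = {7,15,17}
(C ∩ A) ∪ C = {7,10,11,15,17,20}
D Δ C = {6,8,9,11,12,13,15,19}
((C ∩ A) ∪ C) − (D Δ C) = {7,10,17,20}
C ∩ (C ∩ A) = {7,15,17}
C Δ D = {6,8,9,11,12,13,15,19}
(C Δ D)ᶜ = {5,7,10,14,16,17,18,20}
(C ∩ (C ∩ A)) ∩ (C Δ D)ᶜ = {7,17}
10 ∈ ((C ∩ A) ∪ C) − (D Δ C) but 10 ∉ (C ∩ (C ∩ A)) ∩ (C Δ D)ᶜ, so they differ.

No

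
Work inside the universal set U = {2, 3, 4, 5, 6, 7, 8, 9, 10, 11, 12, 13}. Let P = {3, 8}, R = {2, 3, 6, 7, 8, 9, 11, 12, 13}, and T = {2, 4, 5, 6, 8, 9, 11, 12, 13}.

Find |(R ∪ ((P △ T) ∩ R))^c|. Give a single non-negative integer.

P △ T = {2, 3, 4, 5, 6, 9, 11, 12, 13}
(P △ T) ∩ R = {2, 3, 6, 9, 11, 12, 13}
R ∪ ((P △ T) ∩ R) = {2, 3, 6, 7, 8, 9, 11, 12, 13}
(R ∪ ((P △ T) ∩ R))^c = {4, 5, 10}
|(R ∪ ((P △ T) ∩ R))^c| = 3

3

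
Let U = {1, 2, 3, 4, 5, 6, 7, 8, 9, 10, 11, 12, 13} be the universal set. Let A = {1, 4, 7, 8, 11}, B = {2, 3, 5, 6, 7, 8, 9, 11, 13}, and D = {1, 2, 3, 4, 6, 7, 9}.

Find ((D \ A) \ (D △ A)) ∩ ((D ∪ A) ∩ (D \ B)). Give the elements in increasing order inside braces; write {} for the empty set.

{}

D \ A = {2, 3, 6, 9}
D △ A = {2, 3, 6, 8, 9, 11}
(D \ A) \ (D △ A) = {}
D ∪ A = {1, 2, 3, 4, 6, 7, 8, 9, 11}
D \ B = {1, 4}
(D ∪ A) ∩ (D \ B) = {1, 4}
((D \ A) \ (D △ A)) ∩ ((D ∪ A) ∩ (D \ B)) = {}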